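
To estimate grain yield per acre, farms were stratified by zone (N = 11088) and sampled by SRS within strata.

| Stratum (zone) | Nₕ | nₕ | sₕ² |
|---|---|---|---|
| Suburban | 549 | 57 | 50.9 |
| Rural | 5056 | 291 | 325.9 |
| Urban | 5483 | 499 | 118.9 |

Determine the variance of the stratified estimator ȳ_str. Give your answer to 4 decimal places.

0.2744

Var(ȳ_str) = Σₕ Wₕ²(1 − fₕ)sₕ²/nₕ with Wₕ = Nₕ/N, N = 11088.
Suburban: Wₕ = 0.04951299; term = 0.04951299²·(1 − 0.10382514)·50.9/57 = 0.0019618868.
Rural: Wₕ = 0.45598846; term = 0.45598846²·(1 − 0.05755538)·325.9/291 = 0.21945976.
Urban: Wₕ = 0.49449856; term = 0.49449856²·(1 − 0.09100857)·118.9/499 = 0.052962826.
Sum = 0.27438447.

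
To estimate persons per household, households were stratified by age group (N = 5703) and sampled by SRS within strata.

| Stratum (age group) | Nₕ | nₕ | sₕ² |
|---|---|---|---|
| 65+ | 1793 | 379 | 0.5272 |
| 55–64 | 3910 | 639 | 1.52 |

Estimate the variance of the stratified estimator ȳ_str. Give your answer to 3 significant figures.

0.00104

Var(ȳ_str) = Σₕ Wₕ²(1 − fₕ)sₕ²/nₕ with Wₕ = Nₕ/N, N = 5703.
65+: Wₕ = 0.31439593; term = 0.31439593²·(1 − 0.21137758)·0.5272/379 = 1.0843242 × 10^-4.
55–64: Wₕ = 0.68560407; term = 0.68560407²·(1 − 0.16342711)·1.52/639 = 9.3539122 × 10^-4.
Sum = 0.0010438236.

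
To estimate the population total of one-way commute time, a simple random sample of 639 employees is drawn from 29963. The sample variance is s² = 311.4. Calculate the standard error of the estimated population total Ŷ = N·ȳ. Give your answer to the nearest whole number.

20693

Var(Ŷ) = N²·Var(ȳ) = N²·(1 − n/N)·s²/n.
f = 639/29963 = 0.02132630; Var(ȳ) = 0.97867370·311.4/639 = 0.47693113.
Var(Ŷ) = 29963² · 0.47693113 = 4.2817988 × 10^8.
SE(Ŷ) = √(4.2817988 × 10^8) = 20693.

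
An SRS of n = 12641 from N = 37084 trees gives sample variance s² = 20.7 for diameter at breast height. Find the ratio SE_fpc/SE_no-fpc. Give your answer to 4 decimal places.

0.8119

f = n/N = 12641/37084 = 0.34087477.
SE_no-fpc = √(s²/n) = 0.040466389; SE_fpc = √((1−f)s²/n) = 0.032853257.
Ratio = √(1−f) = 0.81186528.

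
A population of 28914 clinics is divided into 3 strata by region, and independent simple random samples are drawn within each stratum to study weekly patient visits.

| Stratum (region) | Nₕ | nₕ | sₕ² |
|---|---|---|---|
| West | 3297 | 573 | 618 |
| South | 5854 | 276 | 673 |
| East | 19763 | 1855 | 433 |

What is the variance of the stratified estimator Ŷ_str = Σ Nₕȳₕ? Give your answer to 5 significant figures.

1.7192 × 10^8

Var(Ŷ_str) = Σₕ Nₕ²(1 − fₕ)sₕ²/nₕ.
West: 3297²·(1 − 573/3297)·618/573 = 9.6863443 × 10^6.
South: 5854²·(1 − 276/5854)·673/276 = 7.9622757 × 10^7.
East: 19763²·(1 − 1855/19763)·433/1855 = 8.2612153 × 10^7.
Sum = 1.7192125 × 10^8.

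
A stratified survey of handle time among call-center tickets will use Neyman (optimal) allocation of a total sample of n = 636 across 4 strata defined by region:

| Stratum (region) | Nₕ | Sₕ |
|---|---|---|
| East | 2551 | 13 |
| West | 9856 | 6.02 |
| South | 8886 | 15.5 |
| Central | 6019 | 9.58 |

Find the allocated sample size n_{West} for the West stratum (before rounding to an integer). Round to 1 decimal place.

Neyman allocation: nₕ = n·NₕSₕ / Σⱼ NⱼSⱼ.
Σ NⱼSⱼ = 2551·13 + 9856·6.02 + 8886·15.5 + 6019·9.58 = 287891.14.
n_{West} = 636·9856·6.02 / 287891.14 = 131.1.

131.1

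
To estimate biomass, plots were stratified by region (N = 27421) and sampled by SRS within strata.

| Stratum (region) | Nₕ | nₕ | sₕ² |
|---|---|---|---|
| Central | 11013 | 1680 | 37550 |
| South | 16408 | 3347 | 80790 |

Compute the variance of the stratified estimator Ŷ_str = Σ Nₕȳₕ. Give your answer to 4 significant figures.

7.470 × 10^9

Var(Ŷ_str) = Σₕ Nₕ²(1 − fₕ)sₕ²/nₕ.
Central: 11013²·(1 − 1680/11013)·37550/1680 = 2.2973521 × 10^9.
South: 16408²·(1 − 3347/16408)·80790/3347 = 5.1728987 × 10^9.
Sum = 7.4702508 × 10^9.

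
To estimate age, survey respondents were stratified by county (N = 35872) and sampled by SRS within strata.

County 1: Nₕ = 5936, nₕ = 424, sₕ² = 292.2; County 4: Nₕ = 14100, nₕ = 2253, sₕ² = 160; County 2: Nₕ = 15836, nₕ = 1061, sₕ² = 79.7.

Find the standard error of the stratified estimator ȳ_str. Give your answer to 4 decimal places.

0.2010

Var(ȳ_str) = Σₕ Wₕ²(1 − fₕ)sₕ²/nₕ with Wₕ = Nₕ/N, N = 35872.
County 1: Wₕ = 0.16547725; term = 0.16547725²·(1 − 0.07142857)·292.2/424 = 0.017522912.
County 4: Wₕ = 0.39306423; term = 0.39306423²·(1 − 0.15978723)·160/2253 = 0.0092188152.
County 2: Wₕ = 0.44145852; term = 0.44145852²·(1 − 0.06699924)·79.7/1061 = 0.013658554.
Sum = 0.040400281.
SE = √(0.040400281) = 0.2010.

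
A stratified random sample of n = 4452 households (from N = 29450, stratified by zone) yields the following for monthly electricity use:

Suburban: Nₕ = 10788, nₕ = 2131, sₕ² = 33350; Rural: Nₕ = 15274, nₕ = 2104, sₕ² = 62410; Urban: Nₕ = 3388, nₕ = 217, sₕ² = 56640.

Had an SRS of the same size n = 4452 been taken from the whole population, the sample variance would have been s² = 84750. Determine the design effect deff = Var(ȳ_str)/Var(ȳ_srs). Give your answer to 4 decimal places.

0.7301

Var(ȳ_str) = Σ Wₕ²(1−fₕ)sₕ²/nₕ with Wₕ = Nₕ/29450:
  Suburban: (10788/29450)²·(1−2131/10788)·33350/2131 = 1.6851949
  Rural: (15274/29450)²·(1−2104/15274)·62410/2104 = 6.8798095
  Urban: (3388/29450)²·(1−217/3388)·56640/217 = 3.2331999
  → Var(ȳ_str) = 11.798204.
Var(ȳ_srs) = (1 − 4452/29450)·84750/4452 = 16.158629.
deff = 11.798204 / 16.158629 = 0.7301.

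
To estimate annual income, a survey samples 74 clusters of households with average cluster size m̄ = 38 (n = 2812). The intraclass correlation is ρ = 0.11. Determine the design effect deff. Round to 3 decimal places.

deff = 1 + (38 − 1)·0.11 = 1 + 4.07 = 5.07.

5.070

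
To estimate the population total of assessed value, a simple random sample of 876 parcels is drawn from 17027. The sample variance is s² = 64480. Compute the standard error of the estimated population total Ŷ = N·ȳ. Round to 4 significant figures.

142300

Var(Ŷ) = N²·Var(ȳ) = N²·(1 − n/N)·s²/n.
f = 876/17027 = 0.05144770; Var(ȳ) = 0.94855230·64480/876 = 69.820379.
Var(Ŷ) = 17027² · 69.820379 = 2.0242236 × 10^10.
SE(Ŷ) = √(2.0242236 × 10^10) = 142300.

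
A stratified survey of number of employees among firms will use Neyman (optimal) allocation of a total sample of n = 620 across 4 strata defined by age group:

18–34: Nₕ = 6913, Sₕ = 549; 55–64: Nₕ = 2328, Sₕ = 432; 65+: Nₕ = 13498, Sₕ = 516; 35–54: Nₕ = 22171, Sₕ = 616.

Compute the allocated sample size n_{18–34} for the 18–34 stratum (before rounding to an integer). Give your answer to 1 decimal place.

92.6

Neyman allocation: nₕ = n·NₕSₕ / Σⱼ NⱼSⱼ.
Σ NⱼSⱼ = 6913·549 + 2328·432 + 13498·516 + 22171·616 = 2.5423237 × 10^7.
n_{18–34} = 620·6913·549 / (2.5423237 × 10^7) = 92.6.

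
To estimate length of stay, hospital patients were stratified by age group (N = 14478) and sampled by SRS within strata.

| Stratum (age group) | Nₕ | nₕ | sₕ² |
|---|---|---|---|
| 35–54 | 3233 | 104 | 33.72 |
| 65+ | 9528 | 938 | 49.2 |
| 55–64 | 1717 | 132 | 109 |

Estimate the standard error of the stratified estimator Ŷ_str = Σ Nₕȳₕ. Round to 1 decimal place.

3133.7

Var(Ŷ_str) = Σₕ Nₕ²(1 − fₕ)sₕ²/nₕ.
35–54: 3233²·(1 − 104/3233)·33.72/104 = 3.2799369 × 10^6.
65+: 9528²·(1 − 938/9528)·49.2/938 = 4.2929633 × 10^6.
55–64: 1717²·(1 − 132/1717)·109/132 = 2.2472538 × 10^6.
Sum = 9.820154 × 10^6.
SE = √(9.820154 × 10^6) = 3133.7.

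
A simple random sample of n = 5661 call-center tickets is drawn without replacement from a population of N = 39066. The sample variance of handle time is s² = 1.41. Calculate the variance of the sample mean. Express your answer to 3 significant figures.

Under SRS without replacement, Var(ȳ) = (1 − f)·s²/n with f = n/N = 5661/39066 = 0.14490862.
Var(ȳ) = (1 − 0.14490862)·1.41/5661 = 0.85509138·2.490726 × 10^-4 = 2.1297984 × 10^-4.

2.13 × 10^-4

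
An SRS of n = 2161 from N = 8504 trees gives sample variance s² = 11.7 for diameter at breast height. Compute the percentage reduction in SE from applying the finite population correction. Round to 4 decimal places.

13.6354

f = n/N = 2161/8504 = 0.25411571.
SE_no-fpc = √(s²/n) = 0.073580977; SE_fpc = √((1−f)s²/n) = 0.063547911.
Ratio = √(1−f) = 0.86364593. Reduction = 100·(1 − 0.86364593) = 13.6354%.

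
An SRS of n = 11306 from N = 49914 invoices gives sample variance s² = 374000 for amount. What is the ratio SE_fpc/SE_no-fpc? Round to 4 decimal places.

f = n/N = 11306/49914 = 0.22650960.
SE_no-fpc = √(s²/n) = 5.7515025; SE_fpc = √((1−f)s²/n) = 5.0583488.
Ratio = √(1−f) = 0.87948303.

0.8795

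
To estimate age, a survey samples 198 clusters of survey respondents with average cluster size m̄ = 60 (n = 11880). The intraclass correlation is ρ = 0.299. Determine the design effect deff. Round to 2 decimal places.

18.64

deff = 1 + (60 − 1)·0.299 = 1 + 17.641 = 18.641.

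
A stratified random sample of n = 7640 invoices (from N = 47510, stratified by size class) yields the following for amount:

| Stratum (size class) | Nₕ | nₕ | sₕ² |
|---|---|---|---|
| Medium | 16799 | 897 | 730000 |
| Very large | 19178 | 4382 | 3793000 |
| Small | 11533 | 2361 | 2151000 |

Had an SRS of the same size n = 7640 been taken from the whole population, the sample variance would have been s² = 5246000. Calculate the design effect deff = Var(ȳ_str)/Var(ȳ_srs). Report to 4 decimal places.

0.4301

Var(ȳ_str) = Σ Wₕ²(1−fₕ)sₕ²/nₕ with Wₕ = Nₕ/47510:
  Medium: (16799/47510)²·(1−897/16799)·730000/897 = 96.315356
  Very large: (19178/47510)²·(1−4382/19178)·3793000/4382 = 108.81482
  Small: (11533/47510)²·(1−2361/11533)·2151000/2361 = 42.695362
  → Var(ȳ_str) = 247.82554.
Var(ȳ_srs) = (1 − 7640/47510)·5246000/7640 = 576.23036.
deff = 247.82554 / 576.23036 = 0.4301.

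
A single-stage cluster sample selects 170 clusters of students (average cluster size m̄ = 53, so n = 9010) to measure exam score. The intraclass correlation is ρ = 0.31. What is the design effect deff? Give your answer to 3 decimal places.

17.120

deff = 1 + (53 − 1)·0.31 = 1 + 16.12 = 17.12.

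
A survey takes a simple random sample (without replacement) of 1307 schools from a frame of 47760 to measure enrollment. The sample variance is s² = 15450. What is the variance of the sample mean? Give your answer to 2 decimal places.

Under SRS without replacement, Var(ȳ) = (1 − f)·s²/n with f = n/N = 1307/47760 = 0.02736600.
Var(ȳ) = (1 − 0.02736600)·15450/1307 = 0.97263400·11.820964 = 11.497472.

11.50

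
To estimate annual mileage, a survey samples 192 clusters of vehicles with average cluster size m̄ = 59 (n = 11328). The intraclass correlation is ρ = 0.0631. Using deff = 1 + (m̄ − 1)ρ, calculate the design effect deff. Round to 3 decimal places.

4.660

deff = 1 + (59 − 1)·0.0631 = 1 + 3.6598 = 4.6598.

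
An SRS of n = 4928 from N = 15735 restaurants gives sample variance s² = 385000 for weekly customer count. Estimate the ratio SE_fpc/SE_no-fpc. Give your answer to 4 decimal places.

f = n/N = 4928/15735 = 0.31318716.
SE_no-fpc = √(s²/n) = 8.8388348; SE_fpc = √((1−f)s²/n) = 7.3251111.
Ratio = √(1−f) = 0.82874172.

0.8287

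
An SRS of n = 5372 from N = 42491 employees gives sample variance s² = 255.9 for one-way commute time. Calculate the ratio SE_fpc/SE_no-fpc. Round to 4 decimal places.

f = n/N = 5372/42491 = 0.12642677.
SE_no-fpc = √(s²/n) = 0.21825648; SE_fpc = √((1−f)s²/n) = 0.20399372.
Ratio = √(1−f) = 0.93465139.

0.9347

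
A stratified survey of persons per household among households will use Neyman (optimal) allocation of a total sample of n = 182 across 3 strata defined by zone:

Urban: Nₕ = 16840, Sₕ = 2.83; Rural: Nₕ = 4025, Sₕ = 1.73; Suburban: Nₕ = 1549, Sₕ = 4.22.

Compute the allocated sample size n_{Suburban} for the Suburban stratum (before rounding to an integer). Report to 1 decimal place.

19.5

Neyman allocation: nₕ = n·NₕSₕ / Σⱼ NⱼSⱼ.
Σ NⱼSⱼ = 16840·2.83 + 4025·1.73 + 1549·4.22 = 61157.23.
n_{Suburban} = 182·1549·4.22 / 61157.23 = 19.5.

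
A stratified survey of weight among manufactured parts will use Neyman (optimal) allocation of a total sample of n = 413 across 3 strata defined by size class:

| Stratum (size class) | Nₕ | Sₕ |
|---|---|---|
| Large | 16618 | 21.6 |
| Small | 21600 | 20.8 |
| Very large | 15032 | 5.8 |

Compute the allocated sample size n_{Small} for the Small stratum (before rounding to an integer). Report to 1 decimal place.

207.2

Neyman allocation: nₕ = n·NₕSₕ / Σⱼ NⱼSⱼ.
Σ NⱼSⱼ = 16618·21.6 + 21600·20.8 + 15032·5.8 = 895414.4.
n_{Small} = 413·21600·20.8 / 895414.4 = 207.2.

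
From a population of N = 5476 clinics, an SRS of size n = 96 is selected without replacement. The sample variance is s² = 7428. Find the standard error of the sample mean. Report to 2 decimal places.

Under SRS without replacement, Var(ȳ) = (1 − f)·s²/n with f = n/N = 96/5476 = 0.01753104.
Var(ȳ) = (1 − 0.01753104)·7428/96 = 0.98246896·77.375 = 76.018535.
SE(ȳ) = √(76.018535) = 8.72.

8.72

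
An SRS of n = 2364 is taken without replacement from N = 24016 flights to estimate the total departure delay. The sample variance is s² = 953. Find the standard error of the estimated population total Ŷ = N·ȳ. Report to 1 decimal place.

Var(Ŷ) = N²·Var(ȳ) = N²·(1 − n/N)·s²/n.
f = 2364/24016 = 0.09843438; Var(ȳ) = 0.90156562·953/2364 = 0.36344841.
Var(Ŷ) = 24016² · 0.36344841 = 2.0962551 × 10^8.
SE(Ŷ) = √(2.0962551 × 10^8) = 14478.4.

14478.4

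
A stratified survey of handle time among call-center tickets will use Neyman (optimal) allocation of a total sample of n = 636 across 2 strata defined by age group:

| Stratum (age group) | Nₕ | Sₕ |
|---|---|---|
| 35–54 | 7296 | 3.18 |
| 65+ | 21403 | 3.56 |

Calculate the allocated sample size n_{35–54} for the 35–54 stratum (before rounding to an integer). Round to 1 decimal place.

148.5

Neyman allocation: nₕ = n·NₕSₕ / Σⱼ NⱼSⱼ.
Σ NⱼSⱼ = 7296·3.18 + 21403·3.56 = 99395.96.
n_{35–54} = 636·7296·3.18 / 99395.96 = 148.5.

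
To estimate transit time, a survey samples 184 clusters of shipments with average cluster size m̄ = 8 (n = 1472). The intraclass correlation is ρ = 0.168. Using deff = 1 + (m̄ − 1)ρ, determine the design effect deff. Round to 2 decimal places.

deff = 1 + (8 − 1)·0.168 = 1 + 1.176 = 2.176.

2.18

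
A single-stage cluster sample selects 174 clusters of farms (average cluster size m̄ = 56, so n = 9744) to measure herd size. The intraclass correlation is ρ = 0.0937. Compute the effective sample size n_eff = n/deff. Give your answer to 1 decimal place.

1583.5

deff = 1 + (56 − 1)·0.0937 = 1 + 5.1535 = 6.1535.
n_eff = 9744 / 6.1535 = 1583.5.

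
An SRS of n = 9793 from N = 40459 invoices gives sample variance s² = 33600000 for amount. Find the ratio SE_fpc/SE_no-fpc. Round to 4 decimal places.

f = n/N = 9793/40459 = 0.24204750.
SE_no-fpc = √(s²/n) = 58.574928; SE_fpc = √((1−f)s²/n) = 50.995606.
Ratio = √(1−f) = 0.87060467.

0.8706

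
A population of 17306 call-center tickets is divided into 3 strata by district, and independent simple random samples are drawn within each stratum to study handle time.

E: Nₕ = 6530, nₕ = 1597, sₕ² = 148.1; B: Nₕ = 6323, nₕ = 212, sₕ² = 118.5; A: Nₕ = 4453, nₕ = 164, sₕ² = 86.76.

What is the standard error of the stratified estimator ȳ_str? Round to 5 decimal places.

0.34033

Var(ȳ_str) = Σₕ Wₕ²(1 − fₕ)sₕ²/nₕ with Wₕ = Nₕ/N, N = 17306.
E: Wₕ = 0.37732578; term = 0.37732578²·(1 − 0.24456355)·148.1/1597 = 0.0099742682.
B: Wₕ = 0.36536461; term = 0.36536461²·(1 − 0.03352839)·118.5/212 = 0.072114825.
A: Wₕ = 0.25730960; term = 0.25730960²·(1 − 0.03682910)·86.76/164 = 0.033735802.
Sum = 0.1158249.
SE = √(0.1158249) = 0.34033.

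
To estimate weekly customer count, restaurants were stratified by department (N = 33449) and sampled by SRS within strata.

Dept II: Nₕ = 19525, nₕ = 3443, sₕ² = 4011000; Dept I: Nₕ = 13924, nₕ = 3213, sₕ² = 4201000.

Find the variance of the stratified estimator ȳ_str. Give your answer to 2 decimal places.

501.24

Var(ȳ_str) = Σₕ Wₕ²(1 − fₕ)sₕ²/nₕ with Wₕ = Nₕ/N, N = 33449.
Dept II: Wₕ = 0.58372448; term = 0.58372448²·(1 − 0.17633803)·4011000/3443 = 326.94934.
Dept I: Wₕ = 0.41627552; term = 0.41627552²·(1 − 0.23075266)·4201000/3213 = 174.28889.
Sum = 501.23823.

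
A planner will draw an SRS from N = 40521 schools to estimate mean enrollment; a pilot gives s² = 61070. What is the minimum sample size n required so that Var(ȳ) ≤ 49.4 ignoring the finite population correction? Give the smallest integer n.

1237

Without fpc, n₀ = s²/D = 61070/49.4 = 1236.2348.
Rounding up, n = 1237.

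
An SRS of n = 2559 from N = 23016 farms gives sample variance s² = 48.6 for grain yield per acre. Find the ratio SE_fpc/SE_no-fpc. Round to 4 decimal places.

0.9428

f = n/N = 2559/23016 = 0.11118352.
SE_no-fpc = √(s²/n) = 0.13781072; SE_fpc = √((1−f)s²/n) = 0.1299239.
Ratio = √(1−f) = 0.94277064.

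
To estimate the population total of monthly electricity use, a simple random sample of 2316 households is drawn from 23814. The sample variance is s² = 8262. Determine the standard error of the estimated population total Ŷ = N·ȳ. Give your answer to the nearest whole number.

42735

Var(Ŷ) = N²·Var(ȳ) = N²·(1 − n/N)·s²/n.
f = 2316/23814 = 0.09725372; Var(ȳ) = 0.90274628·8262/2316 = 3.2204187.
Var(Ŷ) = 23814² · 3.2204187 = 1.8263207 × 10^9.
SE(Ŷ) = √(1.8263207 × 10^9) = 42735.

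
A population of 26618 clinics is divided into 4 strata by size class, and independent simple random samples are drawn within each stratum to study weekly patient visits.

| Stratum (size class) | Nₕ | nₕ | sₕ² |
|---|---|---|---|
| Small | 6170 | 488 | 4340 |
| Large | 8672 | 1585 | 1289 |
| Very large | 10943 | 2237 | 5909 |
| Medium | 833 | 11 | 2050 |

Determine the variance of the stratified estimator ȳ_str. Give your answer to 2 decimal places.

Var(ȳ_str) = Σₕ Wₕ²(1 − fₕ)sₕ²/nₕ with Wₕ = Nₕ/N, N = 26618.
Small: Wₕ = 0.23179803; term = 0.23179803²·(1 − 0.07909238)·4340/488 = 0.44005348.
Large: Wₕ = 0.32579458; term = 0.32579458²·(1 − 0.18277214)·1289/1585 = 0.070543095.
Very large: Wₕ = 0.41111278; term = 0.41111278²·(1 − 0.20442292)·5909/2237 = 0.35518305.
Medium: Wₕ = 0.03129461; term = 0.03129461²·(1 − 0.01320528)·2050/11 = 0.18010557.
Sum = 1.0458852.

1.05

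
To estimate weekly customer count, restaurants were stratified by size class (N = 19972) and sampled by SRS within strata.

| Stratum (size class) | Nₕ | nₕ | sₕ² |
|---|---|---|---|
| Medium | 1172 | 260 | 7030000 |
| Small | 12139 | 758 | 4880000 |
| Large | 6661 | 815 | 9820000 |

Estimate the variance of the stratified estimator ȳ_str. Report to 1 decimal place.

Var(ȳ_str) = Σₕ Wₕ²(1 − fₕ)sₕ²/nₕ with Wₕ = Nₕ/N, N = 19972.
Medium: Wₕ = 0.05868216; term = 0.05868216²·(1 − 0.22184300)·7030000/260 = 72.453824.
Small: Wₕ = 0.60780092; term = 0.60780092²·(1 − 0.06244336)·4880000/758 = 2229.8253.
Large: Wₕ = 0.33351692; term = 0.33351692²·(1 − 0.12235400)·9820000/815 = 1176.2754.
Sum = 3478.5545.

3478.6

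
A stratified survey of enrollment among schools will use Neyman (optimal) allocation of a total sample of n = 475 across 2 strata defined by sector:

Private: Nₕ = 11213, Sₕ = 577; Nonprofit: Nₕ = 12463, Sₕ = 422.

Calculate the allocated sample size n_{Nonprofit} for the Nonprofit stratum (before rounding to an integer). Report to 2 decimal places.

212.99

Neyman allocation: nₕ = n·NₕSₕ / Σⱼ NⱼSⱼ.
Σ NⱼSⱼ = 11213·577 + 12463·422 = 1.1729287 × 10^7.
n_{Nonprofit} = 475·12463·422 / (1.1729287 × 10^7) = 212.99.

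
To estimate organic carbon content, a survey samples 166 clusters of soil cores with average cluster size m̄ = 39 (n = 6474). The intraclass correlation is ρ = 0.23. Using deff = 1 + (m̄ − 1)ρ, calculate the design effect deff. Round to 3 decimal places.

deff = 1 + (39 − 1)·0.23 = 1 + 8.74 = 9.74.

9.740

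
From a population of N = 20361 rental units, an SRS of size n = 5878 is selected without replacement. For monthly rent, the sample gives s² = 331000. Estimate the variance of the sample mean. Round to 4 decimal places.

40.0551

Under SRS without replacement, Var(ȳ) = (1 − f)·s²/n with f = n/N = 5878/20361 = 0.28868916.
Var(ȳ) = (1 − 0.28868916)·331000/5878 = 0.71131084·56.311671 = 40.055102.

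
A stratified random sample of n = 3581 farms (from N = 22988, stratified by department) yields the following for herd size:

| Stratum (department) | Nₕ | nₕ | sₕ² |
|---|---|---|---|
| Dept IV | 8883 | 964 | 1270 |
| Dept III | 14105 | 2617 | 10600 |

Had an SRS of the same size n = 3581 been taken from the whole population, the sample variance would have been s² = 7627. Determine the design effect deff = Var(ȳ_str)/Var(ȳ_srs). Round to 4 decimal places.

0.7883

Var(ȳ_str) = Σ Wₕ²(1−fₕ)sₕ²/nₕ with Wₕ = Nₕ/22988:
  Dept IV: (8883/22988)²·(1−964/8883)·1270/964 = 0.1753696
  Dept III: (14105/22988)²·(1−2617/14105)·10600/2617 = 1.2419877
  → Var(ȳ_str) = 1.4173573.
Var(ȳ_srs) = (1 − 3581/22988)·7627/3581 = 1.7980702.
deff = 1.4173573 / 1.7980702 = 0.7883.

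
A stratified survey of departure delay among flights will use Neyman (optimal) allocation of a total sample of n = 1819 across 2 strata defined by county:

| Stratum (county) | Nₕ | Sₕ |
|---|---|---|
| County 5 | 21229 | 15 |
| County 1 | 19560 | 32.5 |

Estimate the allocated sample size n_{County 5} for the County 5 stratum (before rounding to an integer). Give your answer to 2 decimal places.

Neyman allocation: nₕ = n·NₕSₕ / Σⱼ NⱼSⱼ.
Σ NⱼSⱼ = 21229·15 + 19560·32.5 = 954135.
n_{County 5} = 1819·21229·15 / 954135 = 607.08.

607.08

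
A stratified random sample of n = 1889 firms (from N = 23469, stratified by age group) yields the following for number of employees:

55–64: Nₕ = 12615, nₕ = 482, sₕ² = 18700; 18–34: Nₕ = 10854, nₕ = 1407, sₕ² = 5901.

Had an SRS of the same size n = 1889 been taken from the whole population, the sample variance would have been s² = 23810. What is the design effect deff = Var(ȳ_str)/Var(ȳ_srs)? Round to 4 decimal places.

Var(ȳ_str) = Σ Wₕ²(1−fₕ)sₕ²/nₕ with Wₕ = Nₕ/23469:
  55–64: (12615/23469)²·(1−482/12615)·18700/482 = 10.781045
  18–34: (10854/23469)²·(1−1407/10854)·5901/1407 = 0.78077533
  → Var(ȳ_str) = 11.56182.
Var(ȳ_srs) = (1 − 1889/23469)·23810/1889 = 11.590023.
deff = 11.56182 / 11.590023 = 0.9976.

0.9976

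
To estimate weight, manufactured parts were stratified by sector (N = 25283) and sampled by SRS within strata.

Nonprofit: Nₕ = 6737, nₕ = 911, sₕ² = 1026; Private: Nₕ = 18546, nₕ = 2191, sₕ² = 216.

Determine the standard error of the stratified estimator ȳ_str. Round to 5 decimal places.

Var(ȳ_str) = Σₕ Wₕ²(1 − fₕ)sₕ²/nₕ with Wₕ = Nₕ/N, N = 25283.
Nonprofit: Wₕ = 0.26646363; term = 0.26646363²·(1 − 0.13522339)·1026/911 = 0.069152646.
Private: Wₕ = 0.73353637; term = 0.73353637²·(1 − 0.11813868)·216/2191 = 0.046779435.
Sum = 0.11593208.
SE = √(0.11593208) = 0.34049.

0.34049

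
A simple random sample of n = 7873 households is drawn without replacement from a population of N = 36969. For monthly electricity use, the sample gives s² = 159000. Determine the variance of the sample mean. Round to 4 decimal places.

15.8947

Under SRS without replacement, Var(ȳ) = (1 − f)·s²/n with f = n/N = 7873/36969 = 0.21296221.
Var(ȳ) = (1 − 0.21296221)·159000/7873 = 0.78703779·20.195605 = 15.894704.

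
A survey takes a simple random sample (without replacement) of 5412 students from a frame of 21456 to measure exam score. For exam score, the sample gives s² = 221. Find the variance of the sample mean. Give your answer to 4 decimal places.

Under SRS without replacement, Var(ȳ) = (1 − f)·s²/n with f = n/N = 5412/21456 = 0.25223714.
Var(ȳ) = (1 − 0.25223714)·221/5412 = 0.74776286·0.040835181 = 0.030535032.

0.0305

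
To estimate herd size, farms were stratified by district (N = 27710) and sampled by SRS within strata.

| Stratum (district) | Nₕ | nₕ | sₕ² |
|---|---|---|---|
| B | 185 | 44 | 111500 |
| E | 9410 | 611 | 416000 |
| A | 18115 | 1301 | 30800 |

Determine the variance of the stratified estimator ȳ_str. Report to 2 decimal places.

Var(ȳ_str) = Σₕ Wₕ²(1 − fₕ)sₕ²/nₕ with Wₕ = Nₕ/N, N = 27710.
B: Wₕ = 0.00667629; term = 0.00667629²·(1 − 0.23783784)·111500/44 = 0.086087477.
E: Wₕ = 0.33958860; term = 0.33958860²·(1 − 0.06493092)·416000/611 = 73.417909.
A: Wₕ = 0.65373511; term = 0.65373511²·(1 − 0.07181893)·30800/1301 = 9.3909548.
Sum = 82.894951.

82.89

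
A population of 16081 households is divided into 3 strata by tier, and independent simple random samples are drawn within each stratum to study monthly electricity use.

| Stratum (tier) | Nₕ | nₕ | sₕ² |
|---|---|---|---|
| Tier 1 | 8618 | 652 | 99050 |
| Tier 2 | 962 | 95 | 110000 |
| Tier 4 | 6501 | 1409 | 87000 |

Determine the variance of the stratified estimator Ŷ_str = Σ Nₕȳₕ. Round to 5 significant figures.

Var(Ŷ_str) = Σₕ Nₕ²(1 − fₕ)sₕ²/nₕ.
Tier 1: 8618²·(1 − 652/8618)·99050/652 = 1.0429264 × 10^10.
Tier 2: 962²·(1 − 95/962)·110000/95 = 9.6574674 × 10^8.
Tier 4: 6501²·(1 − 1409/6501)·87000/1409 = 2.0439808 × 10^9.
Sum = 1.3438992 × 10^10.

1.3439 × 10^10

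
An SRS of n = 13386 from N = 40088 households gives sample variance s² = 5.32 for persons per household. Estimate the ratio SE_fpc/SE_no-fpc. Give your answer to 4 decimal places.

0.8161

f = n/N = 13386/40088 = 0.33391539.
SE_no-fpc = √(s²/n) = 0.01993565; SE_fpc = √((1−f)s²/n) = 0.016270283.
Ratio = √(1−f) = 0.81614007.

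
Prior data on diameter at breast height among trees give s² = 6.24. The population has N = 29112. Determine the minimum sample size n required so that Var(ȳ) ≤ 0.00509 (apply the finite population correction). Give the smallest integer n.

1177

Without fpc, n₀ = s²/D = 6.24/0.00509 = 1225.9332.
With fpc, (1 − n/N)·s²/n ≤ D requires n ≥ n₀/(1 + n₀/N) = 1225.9332/(1 + 1225.9332/29112) = 1176.3942.
Rounding up, n = 1177.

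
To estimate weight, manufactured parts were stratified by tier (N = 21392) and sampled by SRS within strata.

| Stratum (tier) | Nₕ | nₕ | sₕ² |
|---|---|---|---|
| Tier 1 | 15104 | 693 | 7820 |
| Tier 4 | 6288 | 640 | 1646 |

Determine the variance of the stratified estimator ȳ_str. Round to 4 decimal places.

5.5669

Var(ȳ_str) = Σₕ Wₕ²(1 − fₕ)sₕ²/nₕ with Wₕ = Nₕ/N, N = 21392.
Tier 1: Wₕ = 0.70605834; term = 0.70605834²·(1 − 0.04588189)·7820/693 = 5.3673119.
Tier 4: Wₕ = 0.29394166; term = 0.29394166²·(1 − 0.10178117)·1646/640 = 0.19959713.
Sum = 5.566909.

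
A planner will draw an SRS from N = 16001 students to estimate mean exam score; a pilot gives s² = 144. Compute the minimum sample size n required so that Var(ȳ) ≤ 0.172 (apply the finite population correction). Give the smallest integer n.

Without fpc, n₀ = s²/D = 144/0.172 = 837.2093.
With fpc, (1 − n/N)·s²/n ≤ D requires n ≥ n₀/(1 + n₀/N) = 837.2093/(1 + 837.2093/16001) = 795.5826.
Rounding up, n = 796.

796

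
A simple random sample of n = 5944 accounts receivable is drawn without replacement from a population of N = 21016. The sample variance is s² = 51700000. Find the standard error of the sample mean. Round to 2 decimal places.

Under SRS without replacement, Var(ȳ) = (1 − f)·s²/n with f = n/N = 5944/21016 = 0.28283213.
Var(ȳ) = (1 − 0.28283213)·51700000/5944 = 0.71716787·8697.8466 = 6237.8161.
SE(ȳ) = √(6237.8161) = 78.98.

78.98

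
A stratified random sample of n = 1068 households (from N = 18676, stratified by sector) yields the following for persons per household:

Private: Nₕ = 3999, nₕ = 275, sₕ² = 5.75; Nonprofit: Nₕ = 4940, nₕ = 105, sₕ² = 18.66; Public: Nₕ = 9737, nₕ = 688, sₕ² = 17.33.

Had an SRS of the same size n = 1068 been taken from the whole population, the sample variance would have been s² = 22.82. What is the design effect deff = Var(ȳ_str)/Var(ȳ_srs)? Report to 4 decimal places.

Var(ȳ_str) = Σ Wₕ²(1−fₕ)sₕ²/nₕ with Wₕ = Nₕ/18676:
  Private: (3999/18676)²·(1−275/3999)·5.75/275 = 8.927472 × 10^-4
  Nonprofit: (4940/18676)²·(1−105/4940)·18.66/105 = 0.012169649
  Public: (9737/18676)²·(1−688/9737)·17.33/688 = 0.0063630913
  → Var(ȳ_str) = 0.019425488.
Var(ȳ_srs) = (1 − 1068/18676)·22.82/1068 = 0.020145152.
deff = 0.019425488 / 0.020145152 = 0.9643.

0.9643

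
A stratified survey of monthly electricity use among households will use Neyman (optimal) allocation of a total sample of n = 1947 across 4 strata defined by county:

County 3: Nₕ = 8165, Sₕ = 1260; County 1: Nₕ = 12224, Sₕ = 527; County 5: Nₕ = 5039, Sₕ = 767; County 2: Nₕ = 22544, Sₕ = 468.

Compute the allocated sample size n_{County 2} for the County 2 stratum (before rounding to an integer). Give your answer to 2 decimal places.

659.55

Neyman allocation: nₕ = n·NₕSₕ / Σⱼ NⱼSⱼ.
Σ NⱼSⱼ = 8165·1260 + 12224·527 + 5039·767 + 22544·468 = 3.1145453 × 10^7.
n_{County 2} = 1947·22544·468 / (3.1145453 × 10^7) = 659.55.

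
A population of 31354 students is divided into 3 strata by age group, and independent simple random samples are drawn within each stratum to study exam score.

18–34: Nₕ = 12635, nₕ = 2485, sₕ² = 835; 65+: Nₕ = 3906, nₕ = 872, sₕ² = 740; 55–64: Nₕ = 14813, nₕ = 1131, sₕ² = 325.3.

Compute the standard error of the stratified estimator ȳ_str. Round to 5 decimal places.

Var(ȳ_str) = Σₕ Wₕ²(1 − fₕ)sₕ²/nₕ with Wₕ = Nₕ/N, N = 31354.
18–34: Wₕ = 0.40297889; term = 0.40297889²·(1 − 0.19667590)·835/2485 = 0.04383444.
65+: Wₕ = 0.12457741; term = 0.12457741²·(1 − 0.22324629)·740/872 = 0.010230036.
55–64: Wₕ = 0.47244371; term = 0.47244371²·(1 − 0.07635185)·325.3/1131 = 0.059296377.
Sum = 0.11336085.
SE = √(0.11336085) = 0.33669.

0.33669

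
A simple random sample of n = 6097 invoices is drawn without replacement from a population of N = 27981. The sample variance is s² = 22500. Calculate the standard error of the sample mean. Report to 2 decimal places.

Under SRS without replacement, Var(ȳ) = (1 − f)·s²/n with f = n/N = 6097/27981 = 0.21789786.
Var(ȳ) = (1 − 0.21789786)·22500/6097 = 0.78210214·3.6903395 = 2.8862224.
SE(ȳ) = √(2.8862224) = 1.70.

1.70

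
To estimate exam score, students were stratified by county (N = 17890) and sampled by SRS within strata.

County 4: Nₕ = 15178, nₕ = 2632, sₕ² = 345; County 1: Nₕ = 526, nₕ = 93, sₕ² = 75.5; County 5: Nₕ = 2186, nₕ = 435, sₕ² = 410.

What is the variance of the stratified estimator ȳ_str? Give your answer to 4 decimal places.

Var(ȳ_str) = Σₕ Wₕ²(1 − fₕ)sₕ²/nₕ with Wₕ = Nₕ/N, N = 17890.
County 4: Wₕ = 0.84840693; term = 0.84840693²·(1 − 0.17340888)·345/2632 = 0.077988822.
County 1: Wₕ = 0.02940190; term = 0.02940190²·(1 − 0.17680608)·75.5/93 = 5.7771941 × 10^-4.
County 5: Wₕ = 0.12219117; term = 0.12219117²·(1 − 0.19899360)·410/435 = 0.01127224.
Sum = 0.089838781.

0.0898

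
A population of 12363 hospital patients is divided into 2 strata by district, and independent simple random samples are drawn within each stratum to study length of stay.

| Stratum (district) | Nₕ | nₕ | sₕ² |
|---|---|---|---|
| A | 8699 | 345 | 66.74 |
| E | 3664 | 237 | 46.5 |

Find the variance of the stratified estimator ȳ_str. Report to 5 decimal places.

Var(ȳ_str) = Σₕ Wₕ²(1 − fₕ)sₕ²/nₕ with Wₕ = Nₕ/N, N = 12363.
A: Wₕ = 0.70363180; term = 0.70363180²·(1 − 0.03965973)·66.74/345 = 0.091977832.
E: Wₕ = 0.29636820; term = 0.29636820²·(1 − 0.06468341)·46.5/237 = 0.016118567.
Sum = 0.1080964.

0.10810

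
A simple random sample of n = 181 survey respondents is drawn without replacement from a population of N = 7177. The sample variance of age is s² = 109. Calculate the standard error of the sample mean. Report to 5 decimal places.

Under SRS without replacement, Var(ȳ) = (1 − f)·s²/n with f = n/N = 181/7177 = 0.02521945.
Var(ȳ) = (1 − 0.02521945)·109/181 = 0.97478055·0.60220994 = 0.58702254.
SE(ȳ) = √(0.58702254) = 0.76617.

0.76617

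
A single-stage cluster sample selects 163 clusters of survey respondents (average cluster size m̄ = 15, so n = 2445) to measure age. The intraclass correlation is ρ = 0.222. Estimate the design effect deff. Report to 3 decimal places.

4.108

deff = 1 + (15 − 1)·0.222 = 1 + 3.108 = 4.108.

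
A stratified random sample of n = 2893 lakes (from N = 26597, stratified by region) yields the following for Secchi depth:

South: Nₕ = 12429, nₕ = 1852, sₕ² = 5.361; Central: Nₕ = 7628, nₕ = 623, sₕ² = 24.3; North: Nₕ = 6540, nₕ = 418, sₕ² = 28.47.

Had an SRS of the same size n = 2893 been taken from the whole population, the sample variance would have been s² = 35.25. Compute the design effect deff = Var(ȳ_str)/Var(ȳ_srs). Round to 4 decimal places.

0.6758

Var(ȳ_str) = Σ Wₕ²(1−fₕ)sₕ²/nₕ with Wₕ = Nₕ/26597:
  South: (12429/26597)²·(1−1852/12429)·5.361/1852 = 5.3794542 × 10^-4
  Central: (7628/26597)²·(1−623/7628)·24.3/623 = 0.0029462646
  North: (6540/26597)²·(1−418/6540)·28.47/418 = 0.003854934
  → Var(ȳ_str) = 0.007339144.
Var(ȳ_srs) = (1 − 2893/26597)·35.25/2893 = 0.010859246.
deff = 0.007339144 / 0.010859246 = 0.6758.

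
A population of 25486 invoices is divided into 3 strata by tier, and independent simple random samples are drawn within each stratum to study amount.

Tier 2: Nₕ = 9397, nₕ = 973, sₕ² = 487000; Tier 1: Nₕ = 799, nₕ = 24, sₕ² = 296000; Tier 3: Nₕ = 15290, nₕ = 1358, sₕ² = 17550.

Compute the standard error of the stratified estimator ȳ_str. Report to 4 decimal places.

Var(ȳ_str) = Σₕ Wₕ²(1 − fₕ)sₕ²/nₕ with Wₕ = Nₕ/N, N = 25486.
Tier 2: Wₕ = 0.36871223; term = 0.36871223²·(1 − 0.10354368)·487000/973 = 60.998668.
Tier 1: Wₕ = 0.03135055; term = 0.03135055²·(1 − 0.03003755)·296000/24 = 11.757787.
Tier 3: Wₕ = 0.59993722; term = 0.59993722²·(1 − 0.08881622)·17550/1358 = 4.2383317.
Sum = 76.994787.
SE = √(76.994787) = 8.7747.

8.7747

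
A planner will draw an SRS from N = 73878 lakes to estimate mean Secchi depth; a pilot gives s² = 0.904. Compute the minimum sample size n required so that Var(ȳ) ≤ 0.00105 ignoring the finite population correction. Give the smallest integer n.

861

Without fpc, n₀ = s²/D = 0.904/0.00105 = 860.9524.
Rounding up, n = 861.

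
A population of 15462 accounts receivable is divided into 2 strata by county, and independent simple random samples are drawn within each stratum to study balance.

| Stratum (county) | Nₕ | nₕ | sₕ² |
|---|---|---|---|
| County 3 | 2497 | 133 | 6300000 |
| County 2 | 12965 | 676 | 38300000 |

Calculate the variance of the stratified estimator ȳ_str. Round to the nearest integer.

Var(ȳ_str) = Σₕ Wₕ²(1 − fₕ)sₕ²/nₕ with Wₕ = Nₕ/N, N = 15462.
County 3: Wₕ = 0.16149269; term = 0.16149269²·(1 − 0.05326392)·6300000/133 = 1169.5629.
County 2: Wₕ = 0.83850731; term = 0.83850731²·(1 − 0.05214038)·38300000/676 = 37758.072.
Sum = 38927.635.

38928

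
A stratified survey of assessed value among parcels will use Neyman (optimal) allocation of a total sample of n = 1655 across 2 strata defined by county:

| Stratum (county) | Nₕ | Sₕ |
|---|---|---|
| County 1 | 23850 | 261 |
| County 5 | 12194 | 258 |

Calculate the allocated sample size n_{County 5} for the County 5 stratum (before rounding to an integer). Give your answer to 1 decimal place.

555.6

Neyman allocation: nₕ = n·NₕSₕ / Σⱼ NⱼSⱼ.
Σ NⱼSⱼ = 23850·261 + 12194·258 = 9.370902 × 10^6.
n_{County 5} = 1655·12194·258 / (9.370902 × 10^6) = 555.6.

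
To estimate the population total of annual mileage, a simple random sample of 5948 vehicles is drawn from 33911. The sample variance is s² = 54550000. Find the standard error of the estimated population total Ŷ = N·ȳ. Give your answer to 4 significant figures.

2.949 × 10^6

Var(Ŷ) = N²·Var(ȳ) = N²·(1 − n/N)·s²/n.
f = 5948/33911 = 0.17540031; Var(ȳ) = 0.82459969·54550000/5948 = 7562.5274.
Var(Ŷ) = 33911² · 7562.5274 = 8.6965732 × 10^12.
SE(Ŷ) = √(8.6965732 × 10^12) = 2.949 × 10^6.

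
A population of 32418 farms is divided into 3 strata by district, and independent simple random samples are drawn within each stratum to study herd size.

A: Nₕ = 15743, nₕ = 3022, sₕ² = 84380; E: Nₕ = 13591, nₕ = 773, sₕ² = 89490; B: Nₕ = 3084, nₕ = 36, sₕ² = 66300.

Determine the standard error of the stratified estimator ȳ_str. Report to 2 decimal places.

Var(ȳ_str) = Σₕ Wₕ²(1 − fₕ)sₕ²/nₕ with Wₕ = Nₕ/N, N = 32418.
A: Wₕ = 0.48562527; term = 0.48562527²·(1 − 0.19195833)·84380/3022 = 5.3208544.
E: Wₕ = 0.41924240; term = 0.41924240²·(1 − 0.05687587)·89490/773 = 19.190852.
B: Wₕ = 0.09513233; term = 0.09513233²·(1 − 0.01167315)·66300/36 = 16.472819.
Sum = 40.984525.
SE = √(40.984525) = 6.40.

6.40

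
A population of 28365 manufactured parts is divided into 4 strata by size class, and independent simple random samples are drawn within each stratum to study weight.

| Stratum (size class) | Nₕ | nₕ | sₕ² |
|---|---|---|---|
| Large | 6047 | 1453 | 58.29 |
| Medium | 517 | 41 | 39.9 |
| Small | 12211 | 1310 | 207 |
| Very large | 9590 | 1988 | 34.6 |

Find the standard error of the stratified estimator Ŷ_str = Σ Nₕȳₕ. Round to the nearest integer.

4864

Var(Ŷ_str) = Σₕ Nₕ²(1 − fₕ)sₕ²/nₕ.
Large: 6047²·(1 − 1453/6047)·58.29/1453 = 1.114447 × 10^6.
Medium: 517²·(1 − 41/517)·39.9/41 = 239489.53.
Small: 12211²·(1 − 1310/12211)·207/1310 = 2.1033746 × 10^7.
Very large: 9590²·(1 − 1988/9590)·34.6/1988 = 1.268838 × 10^6.
Sum = 2.3656521 × 10^7.
SE = √(2.3656521 × 10^7) = 4864.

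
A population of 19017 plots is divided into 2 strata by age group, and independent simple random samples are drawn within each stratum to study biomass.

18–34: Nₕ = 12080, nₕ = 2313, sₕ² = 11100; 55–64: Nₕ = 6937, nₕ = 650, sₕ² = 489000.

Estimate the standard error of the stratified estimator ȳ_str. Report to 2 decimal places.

Var(ȳ_str) = Σₕ Wₕ²(1 − fₕ)sₕ²/nₕ with Wₕ = Nₕ/N, N = 19017.
18–34: Wₕ = 0.63522112; term = 0.63522112²·(1 − 0.19147351)·11100/2313 = 1.5656384.
55–64: Wₕ = 0.36477888; term = 0.36477888²·(1 − 0.09370045)·489000/650 = 90.724931.
Sum = 92.290569.
SE = √(92.290569) = 9.61.

9.61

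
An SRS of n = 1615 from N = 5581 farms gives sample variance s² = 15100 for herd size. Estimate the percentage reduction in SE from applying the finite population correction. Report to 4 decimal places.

15.7014

f = n/N = 1615/5581 = 0.28937466.
SE_no-fpc = √(s²/n) = 3.0577517; SE_fpc = √((1−f)s²/n) = 2.5776417.
Ratio = √(1−f) = 0.84298596. Reduction = 100·(1 − 0.84298596) = 15.7014%.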